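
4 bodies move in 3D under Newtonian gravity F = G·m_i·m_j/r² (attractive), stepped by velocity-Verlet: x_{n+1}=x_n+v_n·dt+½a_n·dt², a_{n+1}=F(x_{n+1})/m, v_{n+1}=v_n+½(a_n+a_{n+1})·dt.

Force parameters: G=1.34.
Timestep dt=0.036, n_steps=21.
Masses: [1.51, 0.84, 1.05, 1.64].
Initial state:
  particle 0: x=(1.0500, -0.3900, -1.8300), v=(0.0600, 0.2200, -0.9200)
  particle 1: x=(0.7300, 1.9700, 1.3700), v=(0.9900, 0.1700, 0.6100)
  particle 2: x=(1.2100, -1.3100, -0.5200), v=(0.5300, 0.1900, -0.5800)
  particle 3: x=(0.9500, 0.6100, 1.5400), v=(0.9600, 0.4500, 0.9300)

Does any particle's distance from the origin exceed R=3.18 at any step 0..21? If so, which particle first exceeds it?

no

step 0: x0=(1.0500, -0.3900, -1.8300) x1=(0.7300, 1.9700, 1.3700) x2=(1.2100, -1.3100, -0.5200) x3=(0.9500, 0.6100, 1.5400)
step 1: x0=(1.0522, -0.3822, -1.8627) x1=(0.7658, 1.9753, 1.3920) x2=(1.2290, -1.3027, -0.5411) x3=(0.9845, 0.6265, 1.5732)
step 2: x0=(1.0544, -0.3747, -1.8945) x1=(0.8018, 1.9789, 1.4139) x2=(1.2479, -1.2945, -0.5628) x3=(1.0189, 0.6435, 1.6060)
step 3: x0=(1.0568, -0.3675, -1.9255) x1=(0.8381, 1.9809, 1.4359) x2=(1.2666, -1.2855, -0.5849) x3=(1.0532, 0.6610, 1.6384)
step 4: x0=(1.0592, -0.3606, -1.9557) x1=(0.8747, 1.9811, 1.4579) x2=(1.2851, -1.2756, -0.6076) x3=(1.0874, 0.6792, 1.6702)
step 5: x0=(1.0617, -0.3539, -1.9850) x1=(0.9115, 1.9796, 1.4800) x2=(1.3035, -1.2649, -0.6308) x3=(1.1215, 0.6980, 1.7017)
step 6: x0=(1.0643, -0.3475, -2.0136) x1=(0.9487, 1.9763, 1.5022) x2=(1.3217, -1.2534, -0.6544) x3=(1.1555, 0.7174, 1.7326)
step 7: x0=(1.0670, -0.3413, -2.0413) x1=(0.9861, 1.9712, 1.5245) x2=(1.3397, -1.2411, -0.6786) x3=(1.1893, 0.7375, 1.7631)
step 8: x0=(1.0698, -0.3355, -2.0683) x1=(1.0238, 1.9642, 1.5469) x2=(1.3576, -1.2280, -0.7033) x3=(1.2230, 0.7583, 1.7931)
step 9: x0=(1.0727, -0.3299, -2.0945) x1=(1.0618, 1.9552, 1.5695) x2=(1.3753, -1.2141, -0.7285) x3=(1.2565, 0.7799, 1.8226)
step 10: x0=(1.0758, -0.3245, -2.1199) x1=(1.1001, 1.9442, 1.5923) x2=(1.3927, -1.1995, -0.7542) x3=(1.2899, 0.8022, 1.8517)
step 11: x0=(1.0790, -0.3195, -2.1445) x1=(1.1388, 1.9312, 1.6153) x2=(1.4100, -1.1842, -0.7805) x3=(1.3231, 0.8254, 1.8802)
step 12: x0=(1.0824, -0.3147, -2.1683) x1=(1.1778, 1.9158, 1.6387) x2=(1.4271, -1.1681, -0.8073) x3=(1.3561, 0.8496, 1.9082)
step 13: x0=(1.0859, -0.3101, -2.1914) x1=(1.2171, 1.8982, 1.6624) x2=(1.4439, -1.1512, -0.8346) x3=(1.3889, 0.8747, 1.9356)
step 14: x0=(1.0895, -0.3059, -2.2137) x1=(1.2569, 1.8780, 1.6866) x2=(1.4606, -1.1337, -0.8625) x3=(1.4216, 0.9009, 1.9625)
step 15: x0=(1.0934, -0.3019, -2.2352) x1=(1.2971, 1.8551, 1.7113) x2=(1.4770, -1.1155, -0.8910) x3=(1.4540, 0.9283, 1.9888)
step 16: x0=(1.0974, -0.2982, -2.2559) x1=(1.3378, 1.8293, 1.7367) x2=(1.4931, -1.0965, -0.9200) x3=(1.4861, 0.9570, 2.0143)
step 17: x0=(1.1016, -0.2947, -2.2759) x1=(1.3790, 1.8002, 1.7628) x2=(1.5090, -1.0769, -0.9497) x3=(1.5180, 0.9871, 2.0391)
step 18: x0=(1.1060, -0.2916, -2.2950) x1=(1.4208, 1.7674, 1.7900) x2=(1.5247, -1.0565, -0.9799) x3=(1.5495, 1.0190, 2.0631)
step 19: x0=(1.1106, -0.2887, -2.3134) x1=(1.4633, 1.7304, 1.8184) x2=(1.5400, -1.0355, -1.0109) x3=(1.5807, 1.0528, 2.0861)
step 20: x0=(1.1155, -0.2862, -2.3309) x1=(1.5067, 1.6885, 1.8486) x2=(1.5551, -1.0137, -1.0424) x3=(1.6114, 1.0890, 2.1079)
step 21: x0=(1.1206, -0.2839, -2.3476) x1=(1.5510, 1.6406, 1.8811) x2=(1.5698, -0.9913, -1.0747) x3=(1.6416, 1.1281, 2.1281)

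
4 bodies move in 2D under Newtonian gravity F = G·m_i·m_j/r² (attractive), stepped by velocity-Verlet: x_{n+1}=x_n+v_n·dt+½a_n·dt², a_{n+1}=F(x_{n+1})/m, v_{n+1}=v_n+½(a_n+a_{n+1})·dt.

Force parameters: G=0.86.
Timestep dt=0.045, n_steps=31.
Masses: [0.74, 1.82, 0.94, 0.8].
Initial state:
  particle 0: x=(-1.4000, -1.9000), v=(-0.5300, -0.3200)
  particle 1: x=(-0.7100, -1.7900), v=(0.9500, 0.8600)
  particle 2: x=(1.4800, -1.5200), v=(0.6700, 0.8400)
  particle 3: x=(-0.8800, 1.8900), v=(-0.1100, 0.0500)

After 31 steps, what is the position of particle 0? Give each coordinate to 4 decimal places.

step 0: x0=(-1.4000, -1.9000) x1=(-0.7100, -1.7900) x2=(1.4800, -1.5200) x3=(-0.8800, 1.8900)
step 1: x0=(-1.4205, -1.9138) x1=(-0.6684, -1.7514) x2=(1.5097, -1.4822) x3=(-0.8849, 1.8921)
step 2: x0=(-1.4357, -1.9264) x1=(-0.6286, -1.7132) x2=(1.5386, -1.4445) x3=(-0.8898, 1.8937)
step 3: x0=(-1.4462, -1.9377) x1=(-0.5902, -1.6753) x2=(1.5666, -1.4068) x3=(-0.8946, 1.8949)
step 4: x0=(-1.4527, -1.9477) x1=(-0.5531, -1.6377) x2=(1.5938, -1.3691) x3=(-0.8993, 1.8958)
step 5: x0=(-1.4558, -1.9565) x1=(-0.5169, -1.6004) x2=(1.6202, -1.3315) x3=(-0.9040, 1.8962)
step 6: x0=(-1.4558, -1.9640) x1=(-0.4816, -1.5634) x2=(1.6456, -1.2939) x3=(-0.9086, 1.8962)
step 7: x0=(-1.4529, -1.9703) x1=(-0.4471, -1.5266) x2=(1.6702, -1.2564) x3=(-0.9131, 1.8958)
step 8: x0=(-1.4475, -1.9754) x1=(-0.4131, -1.4902) x2=(1.6940, -1.2189) x3=(-0.9175, 1.8950)
step 9: x0=(-1.4397, -1.9794) x1=(-0.3798, -1.4540) x2=(1.7169, -1.1815) x3=(-0.9219, 1.8937)
step 10: x0=(-1.4297, -1.9822) x1=(-0.3469, -1.4181) x2=(1.7389, -1.1441) x3=(-0.9261, 1.8920)
step 11: x0=(-1.4177, -1.9839) x1=(-0.3144, -1.3823) x2=(1.7600, -1.1068) x3=(-0.9302, 1.8899)
step 12: x0=(-1.4037, -1.9845) x1=(-0.2823, -1.3468) x2=(1.7802, -1.0695) x3=(-0.9342, 1.8873)
step 13: x0=(-1.3880, -1.9840) x1=(-0.2506, -1.3115) x2=(1.7995, -1.0323) x3=(-0.9381, 1.8843)
step 14: x0=(-1.3705, -1.9825) x1=(-0.2191, -1.2764) x2=(1.8180, -0.9952) x3=(-0.9419, 1.8808)
step 15: x0=(-1.3514, -1.9800) x1=(-0.1878, -1.2415) x2=(1.8355, -0.9582) x3=(-0.9456, 1.8769)
step 16: x0=(-1.3307, -1.9764) x1=(-0.1568, -1.2068) x2=(1.8521, -0.9212) x3=(-0.9491, 1.8725)
step 17: x0=(-1.3086, -1.9718) x1=(-0.1260, -1.1722) x2=(1.8677, -0.8844) x3=(-0.9525, 1.8677)
step 18: x0=(-1.2850, -1.9662) x1=(-0.0953, -1.1378) x2=(1.8824, -0.8476) x3=(-0.9557, 1.8624)
step 19: x0=(-1.2600, -1.9595) x1=(-0.0647, -1.1036) x2=(1.8962, -0.8109) x3=(-0.9587, 1.8566)
step 20: x0=(-1.2337, -1.9519) x1=(-0.0343, -1.0695) x2=(1.9090, -0.7743) x3=(-0.9616, 1.8504)
step 21: x0=(-1.2061, -1.9433) x1=(-0.0040, -1.0355) x2=(1.9208, -0.7378) x3=(-0.9643, 1.8436)
step 22: x0=(-1.1772, -1.9337) x1=(0.0263, -1.0017) x2=(1.9316, -0.7014) x3=(-0.9669, 1.8364)
step 23: x0=(-1.1471, -1.9231) x1=(0.0565, -0.9680) x2=(1.9413, -0.6651) x3=(-0.9692, 1.8287)
step 24: x0=(-1.1159, -1.9115) x1=(0.0866, -0.9344) x2=(1.9501, -0.6289) x3=(-0.9714, 1.8204)
step 25: x0=(-1.0834, -1.8990) x1=(0.1168, -0.9009) x2=(1.9578, -0.5929) x3=(-0.9733, 1.8117)
step 26: x0=(-1.0498, -1.8854) x1=(0.1469, -0.8676) x2=(1.9643, -0.5570) x3=(-0.9750, 1.8025)
step 27: x0=(-1.0151, -1.8708) x1=(0.1770, -0.8343) x2=(1.9698, -0.5212) x3=(-0.9764, 1.7927)
step 28: x0=(-0.9794, -1.8553) x1=(0.2072, -0.8012) x2=(1.9742, -0.4856) x3=(-0.9777, 1.7825)
step 29: x0=(-0.9425, -1.8387) x1=(0.2374, -0.7681) x2=(1.9774, -0.4502) x3=(-0.9786, 1.7717)
step 30: x0=(-0.9045, -1.8211) x1=(0.2677, -0.7351) x2=(1.9794, -0.4149) x3=(-0.9793, 1.7603)
step 31: x0=(-0.8655, -1.8025) x1=(0.2981, -0.7022) x2=(1.9802, -0.3798) x3=(-0.9797, 1.7485)

(-0.8655, -1.8025)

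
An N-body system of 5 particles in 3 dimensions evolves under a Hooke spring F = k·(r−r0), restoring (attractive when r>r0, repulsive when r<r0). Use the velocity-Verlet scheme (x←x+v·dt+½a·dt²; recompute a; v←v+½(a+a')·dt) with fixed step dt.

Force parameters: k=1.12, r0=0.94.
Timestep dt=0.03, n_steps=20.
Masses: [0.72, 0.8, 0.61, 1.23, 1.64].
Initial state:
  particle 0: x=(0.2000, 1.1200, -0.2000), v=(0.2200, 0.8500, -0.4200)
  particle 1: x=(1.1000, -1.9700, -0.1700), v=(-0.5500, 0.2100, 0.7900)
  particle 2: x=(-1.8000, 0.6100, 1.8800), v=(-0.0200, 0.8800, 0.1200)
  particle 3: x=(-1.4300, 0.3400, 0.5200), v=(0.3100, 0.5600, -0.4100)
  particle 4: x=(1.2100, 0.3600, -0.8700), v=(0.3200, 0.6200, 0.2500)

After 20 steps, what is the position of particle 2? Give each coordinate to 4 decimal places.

step 0: x0=(0.2000, 1.1200, -0.2000) x1=(1.1000, -1.9700, -0.1700) x2=(-1.8000, 0.6100, 1.8800) x3=(-1.4300, 0.3400, 0.5200) x4=(1.2100, 0.3600, -0.8700)
step 1: x0=(0.2057, 1.1433, -0.2115) x1=(1.0805, -1.9591, -0.1453) x2=(-1.7956, 0.6348, 1.8790) x3=(-1.4189, 0.3563, 0.5071) x4=(1.2182, 0.3783, -0.8614)
step 2: x0=(0.2098, 1.1620, -0.2207) x1=(1.0553, -1.9389, -0.1185) x2=(-1.7811, 0.6563, 1.8687) x3=(-1.4043, 0.3717, 0.4932) x4=(1.2236, 0.3960, -0.8504)
step 3: x0=(0.2120, 1.1763, -0.2277) x1=(1.0243, -1.9094, -0.0899) x2=(-1.7567, 0.6745, 1.8492) x3=(-1.3861, 0.3861, 0.4783) x4=(1.2262, 0.4130, -0.8372)
step 4: x0=(0.2126, 1.1862, -0.2323) x1=(0.9879, -1.8708, -0.0596) x2=(-1.7225, 0.6894, 1.8207) x3=(-1.3645, 0.3996, 0.4624) x4=(1.2261, 0.4295, -0.8218)
step 5: x0=(0.2114, 1.1916, -0.2345) x1=(0.9462, -1.8232, -0.0277) x2=(-1.6788, 0.7011, 1.7835) x3=(-1.3396, 0.4121, 0.4455) x4=(1.2231, 0.4454, -0.8043)
step 6: x0=(0.2086, 1.1928, -0.2345) x1=(0.8995, -1.7667, 0.0055) x2=(-1.6259, 0.7097, 1.7377) x3=(-1.3114, 0.4238, 0.4279) x4=(1.2175, 0.4606, -0.7846)
step 7: x0=(0.2042, 1.1899, -0.2322) x1=(0.8480, -1.7016, 0.0400) x2=(-1.5641, 0.7152, 1.6838) x3=(-1.2800, 0.4347, 0.4093) x4=(1.2092, 0.4753, -0.7628)
step 8: x0=(0.1982, 1.1829, -0.2278) x1=(0.7921, -1.6282, 0.0756) x2=(-1.4938, 0.7178, 1.6221) x3=(-1.2455, 0.4447, 0.3900) x4=(1.1983, 0.4894, -0.7390)
step 9: x0=(0.1908, 1.1721, -0.2212) x1=(0.7322, -1.5469, 0.1120) x2=(-1.4156, 0.7176, 1.5532) x3=(-1.2082, 0.4539, 0.3700) x4=(1.1849, 0.5029, -0.7134)
step 10: x0=(0.1820, 1.1577, -0.2126) x1=(0.6685, -1.4581, 0.1490) x2=(-1.3299, 0.7148, 1.4776) x3=(-1.1680, 0.4624, 0.3492) x4=(1.1691, 0.5159, -0.6859)
step 11: x0=(0.1719, 1.1399, -0.2021) x1=(0.6015, -1.3622, 0.1865) x2=(-1.2375, 0.7096, 1.3958) x3=(-1.1253, 0.4701, 0.3278) x4=(1.1509, 0.5283, -0.6567)
step 12: x0=(0.1608, 1.1190, -0.1899) x1=(0.5316, -1.2597, 0.2242) x2=(-1.1388, 0.7021, 1.3086) x3=(-1.0800, 0.4772, 0.3058) x4=(1.1305, 0.5403, -0.6258)
step 13: x0=(0.1486, 1.0952, -0.1761) x1=(0.4592, -1.1512, 0.2620) x2=(-1.0345, 0.6927, 1.2165) x3=(-1.0325, 0.4837, 0.2832) x4=(1.1079, 0.5517, -0.5935)
step 14: x0=(0.1356, 1.0688, -0.1608) x1=(0.3848, -1.0372, 0.2997) x2=(-0.9254, 0.6814, 1.1202) x3=(-0.9830, 0.4895, 0.2601) x4=(1.0834, 0.5627, -0.5598)
step 15: x0=(0.1219, 1.0402, -0.1443) x1=(0.3087, -0.9183, 0.3371) x2=(-0.8120, 0.6687, 1.0205) x3=(-0.9316, 0.4949, 0.2364) x4=(1.0570, 0.5733, -0.5248)
step 16: x0=(0.1077, 1.0096, -0.1267) x1=(0.2314, -0.7952, 0.3740) x2=(-0.6952, 0.6548, 0.9180) x3=(-0.8786, 0.4999, 0.2123) x4=(1.0289, 0.5835, -0.4886)
step 17: x0=(0.0931, 0.9773, -0.1084) x1=(0.1533, -0.6685, 0.4103) x2=(-0.5754, 0.6398, 0.8136) x3=(-0.8242, 0.5044, 0.1877) x4=(0.9993, 0.5933, -0.4515)
step 18: x0=(0.0784, 0.9438, -0.0894) x1=(0.0748, -0.5389, 0.4459) x2=(-0.4534, 0.6242, 0.7078) x3=(-0.7687, 0.5086, 0.1627) x4=(0.9683, 0.6027, -0.4134)
step 19: x0=(0.0636, 0.9093, -0.0700) x1=(-0.0037, -0.4071, 0.4807) x2=(-0.3297, 0.6082, 0.6013) x3=(-0.7124, 0.5125, 0.1373) x4=(0.9360, 0.6118, -0.3746)
step 20: x0=(0.0489, 0.8743, -0.0506) x1=(-0.0819, -0.2737, 0.5148) x2=(-0.2049, 0.5919, 0.4948) x3=(-0.6555, 0.5163, 0.1116) x4=(0.9027, 0.6207, -0.3352)

(-0.2049, 0.5919, 0.4948)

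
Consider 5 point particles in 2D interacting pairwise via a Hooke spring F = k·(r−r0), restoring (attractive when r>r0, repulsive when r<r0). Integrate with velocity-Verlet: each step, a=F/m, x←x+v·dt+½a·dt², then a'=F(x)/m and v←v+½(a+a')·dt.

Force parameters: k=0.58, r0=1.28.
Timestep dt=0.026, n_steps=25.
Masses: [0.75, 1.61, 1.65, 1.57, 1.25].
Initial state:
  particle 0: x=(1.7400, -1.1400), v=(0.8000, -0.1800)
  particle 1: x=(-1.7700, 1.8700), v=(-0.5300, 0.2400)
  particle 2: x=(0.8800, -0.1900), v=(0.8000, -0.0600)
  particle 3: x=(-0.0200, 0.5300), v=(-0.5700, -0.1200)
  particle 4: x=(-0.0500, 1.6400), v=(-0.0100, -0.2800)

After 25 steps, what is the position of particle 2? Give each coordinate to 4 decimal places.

(1.2264, -0.0763)

step 0: x0=(1.7400, -1.1400) x1=(-1.7700, 1.8700) x2=(0.8800, -0.1900) x3=(-0.0200, 0.5300) x4=(-0.0500, 1.6400)
step 1: x0=(1.7596, -1.1435) x1=(-1.7831, 1.8757) x2=(0.9006, -0.1913) x3=(-0.0348, 0.5268) x4=(-0.0501, 1.6324)
step 2: x0=(1.7769, -1.1445) x1=(-1.7949, 1.8805) x2=(0.9207, -0.1922) x3=(-0.0496, 0.5236) x4=(-0.0499, 1.6241)
step 3: x0=(1.7917, -1.1430) x1=(-1.8054, 1.8842) x2=(0.9403, -0.1926) x3=(-0.0644, 0.5203) x4=(-0.0494, 1.6151)
step 4: x0=(1.8042, -1.1391) x1=(-1.8145, 1.8869) x2=(0.9595, -0.1926) x3=(-0.0792, 0.5168) x4=(-0.0485, 1.6055)
step 5: x0=(1.8141, -1.1327) x1=(-1.8222, 1.8887) x2=(0.9781, -0.1921) x3=(-0.0939, 0.5133) x4=(-0.0474, 1.5952)
step 6: x0=(1.8217, -1.1239) x1=(-1.8286, 1.8893) x2=(0.9962, -0.1911) x3=(-0.1085, 0.5096) x4=(-0.0459, 1.5843)
step 7: x0=(1.8267, -1.1127) x1=(-1.8336, 1.8890) x2=(1.0138, -0.1896) x3=(-0.1231, 0.5059) x4=(-0.0441, 1.5727)
step 8: x0=(1.8292, -1.0991) x1=(-1.8371, 1.8877) x2=(1.0309, -0.1876) x3=(-0.1377, 0.5020) x4=(-0.0419, 1.5605)
step 9: x0=(1.8293, -1.0831) x1=(-1.8393, 1.8853) x2=(1.0474, -0.1852) x3=(-0.1521, 0.4980) x4=(-0.0395, 1.5477)
step 10: x0=(1.8269, -1.0648) x1=(-1.8401, 1.8819) x2=(1.0633, -0.1822) x3=(-0.1665, 0.4939) x4=(-0.0367, 1.5343)
step 11: x0=(1.8221, -1.0441) x1=(-1.8395, 1.8775) x2=(1.0786, -0.1788) x3=(-0.1808, 0.4897) x4=(-0.0336, 1.5203)
step 12: x0=(1.8148, -1.0213) x1=(-1.8374, 1.8721) x2=(1.0934, -0.1748) x3=(-0.1949, 0.4853) x4=(-0.0302, 1.5057)
step 13: x0=(1.8051, -0.9962) x1=(-1.8340, 1.8657) x2=(1.1075, -0.1703) x3=(-0.2090, 0.4808) x4=(-0.0265, 1.4906)
step 14: x0=(1.7930, -0.9690) x1=(-1.8292, 1.8584) x2=(1.1210, -0.1653) x3=(-0.2230, 0.4762) x4=(-0.0225, 1.4750)
step 15: x0=(1.7786, -0.9397) x1=(-1.8229, 1.8500) x2=(1.1339, -0.1599) x3=(-0.2368, 0.4715) x4=(-0.0182, 1.4588)
step 16: x0=(1.7619, -0.9084) x1=(-1.8153, 1.8407) x2=(1.1462, -0.1539) x3=(-0.2505, 0.4667) x4=(-0.0136, 1.4422)
step 17: x0=(1.7429, -0.8752) x1=(-1.8064, 1.8304) x2=(1.1578, -0.1473) x3=(-0.2641, 0.4617) x4=(-0.0087, 1.4250)
step 18: x0=(1.7217, -0.8400) x1=(-1.7961, 1.8192) x2=(1.1687, -0.1403) x3=(-0.2775, 0.4566) x4=(-0.0035, 1.4075)
step 19: x0=(1.6983, -0.8032) x1=(-1.7844, 1.8071) x2=(1.1790, -0.1327) x3=(-0.2908, 0.4514) x4=(0.0020, 1.3895)
step 20: x0=(1.6728, -0.7646) x1=(-1.7714, 1.7941) x2=(1.1886, -0.1246) x3=(-0.3040, 0.4460) x4=(0.0077, 1.3711)
step 21: x0=(1.6453, -0.7243) x1=(-1.7571, 1.7802) x2=(1.1976, -0.1160) x3=(-0.3170, 0.4406) x4=(0.0137, 1.3523)
step 22: x0=(1.6158, -0.6826) x1=(-1.7416, 1.7654) x2=(1.2058, -0.1069) x3=(-0.3299, 0.4350) x4=(0.0200, 1.3332)
step 23: x0=(1.5845, -0.6395) x1=(-1.7247, 1.7498) x2=(1.2134, -0.0972) x3=(-0.3427, 0.4293) x4=(0.0264, 1.3137)
step 24: x0=(1.5513, -0.5950) x1=(-1.7066, 1.7334) x2=(1.2202, -0.0870) x3=(-0.3553, 0.4236) x4=(0.0332, 1.2940)
step 25: x0=(1.5164, -0.5493) x1=(-1.6874, 1.7162) x2=(1.2264, -0.0763) x3=(-0.3677, 0.4177) x4=(0.0401, 1.2740)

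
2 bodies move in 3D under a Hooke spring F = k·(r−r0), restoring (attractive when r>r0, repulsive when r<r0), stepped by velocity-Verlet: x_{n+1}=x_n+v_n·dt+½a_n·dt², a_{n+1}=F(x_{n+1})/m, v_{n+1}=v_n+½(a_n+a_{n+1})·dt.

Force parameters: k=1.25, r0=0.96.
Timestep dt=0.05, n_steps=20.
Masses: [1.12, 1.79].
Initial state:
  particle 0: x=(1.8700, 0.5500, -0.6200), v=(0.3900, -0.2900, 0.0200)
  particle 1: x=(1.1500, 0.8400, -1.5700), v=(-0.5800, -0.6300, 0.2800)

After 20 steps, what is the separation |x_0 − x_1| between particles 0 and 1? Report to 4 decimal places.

1.5117

step 0: x0=(1.8700, 0.5500, -0.6200) x1=(1.1500, 0.8400, -1.5700)
step 1: x0=(1.8893, 0.5356, -0.6193) x1=(1.1211, 0.8084, -1.5558)
step 2: x0=(1.9081, 0.5213, -0.6192) x1=(1.0926, 0.7768, -1.5413)
step 3: x0=(1.9263, 0.5073, -0.6197) x1=(1.0644, 0.7450, -1.5263)
step 4: x0=(1.9440, 0.4934, -0.6208) x1=(1.0365, 0.7131, -1.5110)
step 5: x0=(1.9610, 0.4796, -0.6225) x1=(1.0091, 0.6812, -1.4953)
step 6: x0=(1.9773, 0.4660, -0.6249) x1=(0.9821, 0.6491, -1.4792)
step 7: x0=(1.9929, 0.4526, -0.6280) x1=(0.9555, 0.6170, -1.4626)
step 8: x0=(2.0076, 0.4392, -0.6317) x1=(0.9295, 0.5847, -1.4457)
step 9: x0=(2.0214, 0.4260, -0.6361) x1=(0.9041, 0.5524, -1.4283)
step 10: x0=(2.0343, 0.4129, -0.6411) x1=(0.8792, 0.5201, -1.4105)
step 11: x0=(2.0462, 0.3999, -0.6468) x1=(0.8549, 0.4876, -1.3923)
step 12: x0=(2.0571, 0.3870, -0.6532) x1=(0.8314, 0.4551, -1.3737)
step 13: x0=(2.0668, 0.3741, -0.6602) x1=(0.8085, 0.4226, -1.3547)
step 14: x0=(2.0754, 0.3613, -0.6679) x1=(0.7863, 0.3901, -1.3353)
step 15: x0=(2.0827, 0.3485, -0.6762) x1=(0.7649, 0.3575, -1.3155)
step 16: x0=(2.0888, 0.3357, -0.6851) x1=(0.7443, 0.3249, -1.2952)
step 17: x0=(2.0936, 0.3229, -0.6946) x1=(0.7245, 0.2924, -1.2747)
step 18: x0=(2.0970, 0.3100, -0.7047) x1=(0.7056, 0.2598, -1.2537)
step 19: x0=(2.0990, 0.2972, -0.7154) x1=(0.6875, 0.2273, -1.2324)
step 20: x0=(2.0996, 0.2842, -0.7265) x1=(0.6704, 0.1949, -1.2108)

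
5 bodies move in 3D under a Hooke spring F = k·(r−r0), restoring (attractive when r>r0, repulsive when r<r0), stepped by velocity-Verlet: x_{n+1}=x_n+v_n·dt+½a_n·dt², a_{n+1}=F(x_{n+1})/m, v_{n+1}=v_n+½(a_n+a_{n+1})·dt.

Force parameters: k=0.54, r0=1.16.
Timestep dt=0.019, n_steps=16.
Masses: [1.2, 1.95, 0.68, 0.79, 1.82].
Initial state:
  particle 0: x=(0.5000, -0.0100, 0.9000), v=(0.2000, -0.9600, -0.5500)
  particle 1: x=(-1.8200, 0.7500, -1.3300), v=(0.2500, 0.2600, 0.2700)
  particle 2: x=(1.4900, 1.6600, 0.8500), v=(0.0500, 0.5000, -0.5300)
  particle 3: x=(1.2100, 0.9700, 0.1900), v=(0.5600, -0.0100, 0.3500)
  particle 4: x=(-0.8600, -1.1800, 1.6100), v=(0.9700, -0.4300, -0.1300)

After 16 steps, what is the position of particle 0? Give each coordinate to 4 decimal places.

step 0: x0=(0.5000, -0.0100, 0.9000) x1=(-1.8200, 0.7500, -1.3300) x2=(1.4900, 1.6600, 0.8500) x3=(1.2100, 0.9700, 0.1900) x4=(-0.8600, -1.1800, 1.6100)
step 1: x0=(0.5037, -0.0282, 0.8894) x1=(-1.8149, 0.7549, -1.3246) x2=(1.4903, 1.6690, 0.8398) x3=(1.2202, 0.9696, 0.1966) x4=(-0.8414, -1.1879, 1.6073)
step 2: x0=(0.5071, -0.0462, 0.8787) x1=(-1.8092, 0.7597, -1.3185) x2=(1.4894, 1.6772, 0.8293) x3=(1.2295, 0.9687, 0.2033) x4=(-0.8225, -1.1952, 1.6043)
step 3: x0=(0.5103, -0.0641, 0.8677) x1=(-1.8028, 0.7644, -1.3119) x2=(1.4873, 1.6844, 0.8186) x3=(1.2380, 0.9674, 0.2099) x4=(-0.8034, -1.2020, 1.6008)
step 4: x0=(0.5133, -0.0817, 0.8565) x1=(-1.7958, 0.7689, -1.3047) x2=(1.4839, 1.6906, 0.8077) x3=(1.2456, 0.9656, 0.2164) x4=(-0.7839, -1.2083, 1.5969)
step 5: x0=(0.5160, -0.0993, 0.8451) x1=(-1.7881, 0.7734, -1.2969) x2=(1.4793, 1.6960, 0.7965) x3=(1.2524, 0.9634, 0.2230) x4=(-0.7641, -1.2139, 1.5927)
step 6: x0=(0.5185, -0.1166, 0.8335) x1=(-1.7798, 0.7777, -1.2885) x2=(1.4735, 1.7004, 0.7851) x3=(1.2583, 0.9606, 0.2295) x4=(-0.7441, -1.2191, 1.5880)
step 7: x0=(0.5207, -0.1338, 0.8218) x1=(-1.7708, 0.7820, -1.2795) x2=(1.4664, 1.7038, 0.7735) x3=(1.2633, 0.9575, 0.2360) x4=(-0.7238, -1.2236, 1.5830)
step 8: x0=(0.5228, -0.1507, 0.8098) x1=(-1.7611, 0.7861, -1.2700) x2=(1.4582, 1.7063, 0.7617) x3=(1.2674, 0.9538, 0.2425) x4=(-0.7032, -1.2276, 1.5775)
step 9: x0=(0.5246, -0.1675, 0.7976) x1=(-1.7509, 0.7901, -1.2599) x2=(1.4488, 1.7079, 0.7496) x3=(1.2708, 0.9497, 0.2489) x4=(-0.6823, -1.2311, 1.5717)
step 10: x0=(0.5262, -0.1840, 0.7852) x1=(-1.7400, 0.7939, -1.2492) x2=(1.4383, 1.7085, 0.7374) x3=(1.2732, 0.9451, 0.2552) x4=(-0.6612, -1.2340, 1.5655)
step 11: x0=(0.5276, -0.2003, 0.7727) x1=(-1.7284, 0.7977, -1.2380) x2=(1.4265, 1.7081, 0.7250) x3=(1.2749, 0.9400, 0.2616) x4=(-0.6398, -1.2363, 1.5589)
step 12: x0=(0.5288, -0.2164, 0.7599) x1=(-1.7162, 0.8013, -1.2262) x2=(1.4137, 1.7068, 0.7124) x3=(1.2757, 0.9345, 0.2679) x4=(-0.6182, -1.2381, 1.5519)
step 13: x0=(0.5298, -0.2323, 0.7470) x1=(-1.7034, 0.8047, -1.2139) x2=(1.3997, 1.7046, 0.6996) x3=(1.2756, 0.9284, 0.2741) x4=(-0.5964, -1.2394, 1.5445)
step 14: x0=(0.5306, -0.2479, 0.7339) x1=(-1.6900, 0.8081, -1.2010) x2=(1.3846, 1.7014, 0.6866) x3=(1.2748, 0.9220, 0.2803) x4=(-0.5743, -1.2401, 1.5368)
step 15: x0=(0.5312, -0.2633, 0.7206) x1=(-1.6759, 0.8113, -1.1876) x2=(1.3684, 1.6973, 0.6735) x3=(1.2731, 0.9150, 0.2864) x4=(-0.5520, -1.2403, 1.5287)
step 16: x0=(0.5316, -0.2784, 0.7072) x1=(-1.6612, 0.8144, -1.1737) x2=(1.3511, 1.6922, 0.6602) x3=(1.2707, 0.9076, 0.2925) x4=(-0.5295, -1.2399, 1.5202)

(0.5316, -0.2784, 0.7072)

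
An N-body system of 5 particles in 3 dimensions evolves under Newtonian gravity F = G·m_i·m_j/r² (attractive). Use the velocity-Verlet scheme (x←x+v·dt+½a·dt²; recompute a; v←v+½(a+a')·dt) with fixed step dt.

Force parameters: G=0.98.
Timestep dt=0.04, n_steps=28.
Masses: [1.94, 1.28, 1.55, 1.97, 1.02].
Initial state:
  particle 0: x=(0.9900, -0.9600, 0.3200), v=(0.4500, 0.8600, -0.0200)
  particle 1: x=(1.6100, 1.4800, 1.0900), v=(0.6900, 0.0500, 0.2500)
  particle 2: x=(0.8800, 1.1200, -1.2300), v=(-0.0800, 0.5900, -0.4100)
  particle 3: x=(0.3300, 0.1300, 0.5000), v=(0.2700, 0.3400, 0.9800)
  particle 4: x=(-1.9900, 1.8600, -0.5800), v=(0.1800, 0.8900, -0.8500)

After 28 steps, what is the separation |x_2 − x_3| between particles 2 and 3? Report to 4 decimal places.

2.2048

step 0: x0=(0.9900, -0.9600, 0.3200) x1=(1.6100, 1.4800, 1.0900) x2=(0.8800, 1.1200, -1.2300) x3=(0.3300, 0.1300, 0.5000) x4=(-1.9900, 1.8600, -0.5800)
step 1: x0=(1.0075, -0.9245, 0.3193) x1=(1.6372, 1.4815, 1.0996) x2=(0.8767, 1.1433, -1.2458) x3=(0.3415, 0.1432, 0.5389) x4=(-1.9824, 1.8954, -0.6139)
step 2: x0=(1.0240, -0.8868, 0.3187) x1=(1.6635, 1.4820, 1.1084) x2=(0.8731, 1.1660, -1.2604) x3=(0.3543, 0.1555, 0.5771) x4=(-1.9742, 1.9305, -0.6477)
step 3: x0=(1.0395, -0.8469, 0.3184) x1=(1.6889, 1.4814, 1.1165) x2=(0.8694, 1.1881, -1.2738) x3=(0.3684, 0.1670, 0.6145) x4=(-1.9652, 1.9651, -0.6813)
step 4: x0=(1.0539, -0.8047, 0.3184) x1=(1.7135, 1.4798, 1.1238) x2=(0.8655, 1.2096, -1.2861) x3=(0.3840, 0.1776, 0.6512) x4=(-1.9555, 1.9994, -0.7148)
step 5: x0=(1.0673, -0.7604, 0.3188) x1=(1.7371, 1.4772, 1.1303) x2=(0.8614, 1.2306, -1.2972) x3=(0.4011, 0.1873, 0.6869) x4=(-1.9451, 2.0334, -0.7481)
step 6: x0=(1.0794, -0.7137, 0.3196) x1=(1.7598, 1.4736, 1.1361) x2=(0.8572, 1.2511, -1.3072) x3=(0.4196, 0.1960, 0.7217) x4=(-1.9340, 2.0670, -0.7812)
step 7: x0=(1.0904, -0.6648, 0.3211) x1=(1.7816, 1.4689, 1.1412) x2=(0.8528, 1.2710, -1.3162) x3=(0.4397, 0.2038, 0.7555) x4=(-1.9223, 2.1002, -0.8142)
step 8: x0=(1.1001, -0.6135, 0.3233) x1=(1.8024, 1.4631, 1.1455) x2=(0.8483, 1.2903, -1.3240) x3=(0.4614, 0.2105, 0.7881) x4=(-1.9099, 2.1331, -0.8470)
step 9: x0=(1.1085, -0.5598, 0.3263) x1=(1.8221, 1.4562, 1.1492) x2=(0.8437, 1.3092, -1.3308) x3=(0.4848, 0.2163, 0.8194) x4=(-1.8968, 2.1657, -0.8796)
step 10: x0=(1.1155, -0.5037, 0.3302) x1=(1.8409, 1.4482, 1.1521) x2=(0.8389, 1.3275, -1.3365) x3=(0.5100, 0.2209, 0.8493) x4=(-1.8831, 2.1978, -0.9120)
step 11: x0=(1.1211, -0.4451, 0.3353) x1=(1.8586, 1.4391, 1.1542) x2=(0.8341, 1.3453, -1.3411) x3=(0.5371, 0.2244, 0.8776) x4=(-1.8687, 2.2297, -0.9443)
step 12: x0=(1.1250, -0.3840, 0.3418) x1=(1.8751, 1.4288, 1.1557) x2=(0.8292, 1.3626, -1.3447) x3=(0.5662, 0.2268, 0.9042) x4=(-1.8537, 2.2612, -0.9764)
step 13: x0=(1.1273, -0.3203, 0.3498) x1=(1.8906, 1.4172, 1.1563) x2=(0.8243, 1.3794, -1.3472) x3=(0.5973, 0.2280, 0.9287) x4=(-1.8381, 2.2923, -1.0083)
step 14: x0=(1.1278, -0.2539, 0.3598) x1=(1.9049, 1.4045, 1.1563) x2=(0.8193, 1.3956, -1.3487) x3=(0.6308, 0.2279, 0.9510) x4=(-1.8218, 2.3231, -1.0400)
step 15: x0=(1.1263, -0.1847, 0.3720) x1=(1.9179, 1.3904, 1.1555) x2=(0.8142, 1.4114, -1.3491) x3=(0.6666, 0.2266, 0.9705) x4=(-1.8048, 2.3535, -1.0715)
step 16: x0=(1.1227, -0.1128, 0.3870) x1=(1.9297, 1.3750, 1.1539) x2=(0.8091, 1.4267, -1.3484) x3=(0.7051, 0.2239, 0.9869) x4=(-1.7873, 2.3836, -1.1029)
step 17: x0=(1.1167, -0.0380, 0.4055) x1=(1.9400, 1.3581, 1.1515) x2=(0.8040, 1.4414, -1.3467) x3=(0.7465, 0.2200, 0.9994) x4=(-1.7691, 2.4133, -1.1340)
step 18: x0=(1.1082, 0.0395, 0.4282) x1=(1.9490, 1.3398, 1.1482) x2=(0.7989, 1.4557, -1.3439) x3=(0.7911, 0.2150, 1.0073) x4=(-1.7502, 2.4427, -1.1649)
step 19: x0=(1.0967, 0.1196, 0.4565) x1=(1.9563, 1.3199, 1.1441) x2=(0.7937, 1.4694, -1.3400) x3=(0.8392, 0.2090, 1.0094) x4=(-1.7308, 2.4717, -1.1957)
step 20: x0=(1.0822, 0.2017, 0.4919) x1=(1.9620, 1.2983, 1.1391) x2=(0.7886, 1.4827, -1.3350) x3=(0.8912, 0.2026, 1.0041) x4=(-1.7106, 2.5004, -1.2262)
step 21: x0=(1.0644, 0.2848, 0.5370) x1=(1.9659, 1.2749, 1.1331) x2=(0.7834, 1.4955, -1.3289) x3=(0.9472, 0.1970, 0.9889) x4=(-1.6899, 2.5287, -1.2565)
step 22: x0=(1.0436, 0.3663, 0.5950) x1=(1.9677, 1.2496, 1.1260) x2=(0.7783, 1.5078, -1.3217) x3=(1.0071, 0.1948, 0.9606) x4=(-1.6685, 2.5566, -1.2866)
step 23: x0=(1.0218, 0.4409, 0.6698) x1=(1.9673, 1.2222, 1.1178) x2=(0.7732, 1.5196, -1.3133) x3=(1.0692, 0.2014, 0.9155) x4=(-1.6465, 2.5842, -1.3164)
step 24: x0=(1.0041, 0.4986, 0.7629) x1=(1.9643, 1.1927, 1.1085) x2=(0.7681, 1.5310, -1.3038) x3=(1.1284, 0.2265, 0.8521) x4=(-1.6239, 2.6114, -1.3460)
step 25: x0=(1.0001, 0.5297, 0.8650) x1=(1.9584, 1.1607, 1.0979) x2=(0.7630, 1.5420, -1.2931) x3=(1.1759, 0.2799, 0.7797) x4=(-1.6006, 2.6382, -1.3754)
step 26: x0=(1.0141, 0.5376, 0.9586) x1=(1.9491, 1.1261, 1.0859) x2=(0.7580, 1.5525, -1.2813) x3=(1.2073, 0.3584, 0.7154) x4=(-1.5767, 2.6647, -1.4045)
step 27: x0=(1.0424, 0.5346, 1.0358) x1=(1.9359, 1.0886, 1.0726) x2=(0.7530, 1.5627, -1.2683) x3=(1.2269, 0.4500, 0.6673) x4=(-1.5521, 2.6908, -1.4333)
step 28: x0=(1.0797, 0.5292, 1.0973) x1=(1.9183, 1.0480, 1.0577) x2=(0.7482, 1.5724, -1.2542) x3=(1.2400, 0.5465, 0.6345) x4=(-1.5270, 2.7164, -1.4619)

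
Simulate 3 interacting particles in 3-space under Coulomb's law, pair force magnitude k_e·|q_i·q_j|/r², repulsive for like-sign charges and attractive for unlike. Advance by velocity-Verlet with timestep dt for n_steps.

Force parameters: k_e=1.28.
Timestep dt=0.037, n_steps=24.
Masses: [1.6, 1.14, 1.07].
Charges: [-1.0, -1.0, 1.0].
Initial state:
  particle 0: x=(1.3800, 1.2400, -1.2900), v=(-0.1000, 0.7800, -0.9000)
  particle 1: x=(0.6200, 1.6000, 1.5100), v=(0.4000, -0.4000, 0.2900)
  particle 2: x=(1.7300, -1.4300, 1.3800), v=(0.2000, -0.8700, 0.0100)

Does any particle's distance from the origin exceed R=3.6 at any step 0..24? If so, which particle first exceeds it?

step 0: x0=(1.3800, 1.2400, -1.2900) x1=(0.6200, 1.6000, 1.5100) x2=(1.7300, -1.4300, 1.3800)
step 1: x0=(1.3763, 1.2688, -1.3233) x1=(0.6348, 1.5851, 1.5208) x2=(1.7374, -1.4621, 1.3803)
step 2: x0=(1.3727, 1.2976, -1.3567) x1=(0.6496, 1.5702, 1.5318) x2=(1.7447, -1.4939, 1.3806)
step 3: x0=(1.3691, 1.3263, -1.3902) x1=(0.6644, 1.5551, 1.5429) x2=(1.7519, -1.5256, 1.3808)
step 4: x0=(1.3655, 1.3549, -1.4238) x1=(0.6792, 1.5398, 1.5542) x2=(1.7591, -1.5570, 1.3809)
step 5: x0=(1.3620, 1.3835, -1.4574) x1=(0.6941, 1.5245, 1.5657) x2=(1.7662, -1.5882, 1.3810)
step 6: x0=(1.3585, 1.4120, -1.4910) x1=(0.7089, 1.5090, 1.5773) x2=(1.7733, -1.6192, 1.3810)
step 7: x0=(1.3550, 1.4405, -1.5248) x1=(0.7238, 1.4934, 1.5890) x2=(1.7803, -1.6499, 1.3810)
step 8: x0=(1.3515, 1.4690, -1.5586) x1=(0.7387, 1.4777, 1.6009) x2=(1.7872, -1.6805, 1.3809)
step 9: x0=(1.3481, 1.4974, -1.5925) x1=(0.7535, 1.4619, 1.6129) x2=(1.7941, -1.7109, 1.3807)
step 10: x0=(1.3447, 1.5257, -1.6264) x1=(0.7684, 1.4459, 1.6250) x2=(1.8010, -1.7411, 1.3805)
step 11: x0=(1.3413, 1.5540, -1.6604) x1=(0.7834, 1.4297, 1.6373) x2=(1.8078, -1.7710, 1.3803)
step 12: x0=(1.3380, 1.5823, -1.6944) x1=(0.7983, 1.4135, 1.6497) x2=(1.8145, -1.8008, 1.3800)
step 13: x0=(1.3346, 1.6106, -1.7286) x1=(0.8133, 1.3971, 1.6622) x2=(1.8212, -1.8304, 1.3797)
step 14: x0=(1.3313, 1.6388, -1.7627) x1=(0.8282, 1.3806, 1.6749) x2=(1.8278, -1.8598, 1.3794)
step 15: x0=(1.3280, 1.6670, -1.7970) x1=(0.8432, 1.3639, 1.6876) x2=(1.8344, -1.8890, 1.3790)
step 16: x0=(1.3247, 1.6951, -1.8312) x1=(0.8583, 1.3471, 1.7005) x2=(1.8409, -1.9180, 1.3785)
step 17: x0=(1.3215, 1.7233, -1.8656) x1=(0.8733, 1.3302, 1.7134) x2=(1.8474, -1.9468, 1.3781)
step 18: x0=(1.3182, 1.7514, -1.9000) x1=(0.8884, 1.3131, 1.7265) x2=(1.8539, -1.9755, 1.3776)
step 19: x0=(1.3150, 1.7795, -1.9344) x1=(0.9035, 1.2959, 1.7397) x2=(1.8603, -2.0040, 1.3771)
step 20: x0=(1.3118, 1.8075, -1.9689) x1=(0.9186, 1.2786, 1.7529) x2=(1.8666, -2.0323, 1.3765)
step 21: x0=(1.3086, 1.8356, -2.0035) x1=(0.9337, 1.2611, 1.7663) x2=(1.8729, -2.0604, 1.3760)
step 22: x0=(1.3054, 1.8636, -2.0380) x1=(0.9489, 1.2435, 1.7797) x2=(1.8792, -2.0883, 1.3754)
step 23: x0=(1.3022, 1.8916, -2.0727) x1=(0.9640, 1.2257, 1.7933) x2=(1.8854, -2.1161, 1.3747)
step 24: x0=(1.2990, 1.9196, -2.1074) x1=(0.9792, 1.2078, 1.8069) x2=(1.8916, -2.1437, 1.3741)

no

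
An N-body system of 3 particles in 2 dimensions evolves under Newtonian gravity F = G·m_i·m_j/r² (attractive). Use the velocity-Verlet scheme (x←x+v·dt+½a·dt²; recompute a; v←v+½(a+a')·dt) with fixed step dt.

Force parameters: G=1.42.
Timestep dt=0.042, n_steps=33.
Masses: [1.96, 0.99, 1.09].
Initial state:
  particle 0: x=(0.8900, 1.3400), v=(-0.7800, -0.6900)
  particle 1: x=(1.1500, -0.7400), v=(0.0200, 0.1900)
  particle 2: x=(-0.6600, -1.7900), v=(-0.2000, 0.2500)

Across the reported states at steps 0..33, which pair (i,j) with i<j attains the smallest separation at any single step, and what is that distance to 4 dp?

step 0: x0=(0.8900, 1.3400) x1=(1.1500, -0.7400) x2=(-0.6600, -1.7900)
step 1: x0=(0.8572, 1.3106) x1=(1.1505, -0.7316) x2=(-0.6681, -1.7792)
step 2: x0=(0.8244, 1.2805) x1=(1.1503, -0.7224) x2=(-0.6755, -1.7677)
step 3: x0=(0.7916, 1.2495) x1=(1.1494, -0.7123) x2=(-0.6822, -1.7556)
step 4: x0=(0.7588, 1.2178) x1=(1.1477, -0.7013) x2=(-0.6882, -1.7428)
step 5: x0=(0.7261, 1.1851) x1=(1.1452, -0.6894) x2=(-0.6936, -1.7293)
step 6: x0=(0.6933, 1.1516) x1=(1.1419, -0.6765) x2=(-0.6983, -1.7151)
step 7: x0=(0.6606, 1.1171) x1=(1.1378, -0.6625) x2=(-0.7022, -1.7002)
step 8: x0=(0.6280, 1.0817) x1=(1.1327, -0.6474) x2=(-0.7055, -1.6846)
step 9: x0=(0.5954, 1.0453) x1=(1.1267, -0.6312) x2=(-0.7081, -1.6683)
step 10: x0=(0.5630, 1.0079) x1=(1.1197, -0.6137) x2=(-0.7099, -1.6511)
step 11: x0=(0.5307, 0.9694) x1=(1.1115, -0.5950) x2=(-0.7110, -1.6332)
step 12: x0=(0.4986, 0.9297) x1=(1.1023, -0.5749) x2=(-0.7114, -1.6145)
step 13: x0=(0.4667, 0.8889) x1=(1.0918, -0.5534) x2=(-0.7110, -1.5950)
step 14: x0=(0.4350, 0.8468) x1=(1.0799, -0.5304) x2=(-0.7098, -1.5745)
step 15: x0=(0.4036, 0.8034) x1=(1.0666, -0.5058) x2=(-0.7079, -1.5532)
step 16: x0=(0.3726, 0.7586) x1=(1.0518, -0.4795) x2=(-0.7051, -1.5309)
step 17: x0=(0.3420, 0.7123) x1=(1.0351, -0.4514) x2=(-0.7015, -1.5076)
step 18: x0=(0.3119, 0.6645) x1=(1.0166, -0.4213) x2=(-0.6971, -1.4833)
step 19: x0=(0.2823, 0.6150) x1=(0.9959, -0.3891) x2=(-0.6917, -1.4578)
step 20: x0=(0.2535, 0.5636) x1=(0.9727, -0.3547) x2=(-0.6854, -1.4312)
step 21: x0=(0.2256, 0.5104) x1=(0.9467, -0.3178) x2=(-0.6782, -1.4033)
step 22: x0=(0.1988, 0.4550) x1=(0.9175, -0.2782) x2=(-0.6700, -1.3741)
step 23: x0=(0.1734, 0.3974) x1=(0.8844, -0.2357) x2=(-0.6606, -1.3434)
step 24: x0=(0.1496, 0.3372) x1=(0.8466, -0.1900) x2=(-0.6502, -1.3111)
step 25: x0=(0.1281, 0.2744) x1=(0.8031, -0.1409) x2=(-0.6386, -1.2771)
step 26: x0=(0.1096, 0.2087) x1=(0.7523, -0.0882) x2=(-0.6256, -1.2411)
step 27: x0=(0.0951, 0.1400) x1=(0.6919, -0.0320) x2=(-0.6113, -1.2030)
step 28: x0=(0.0862, 0.0685) x1=(0.6186, 0.0272) x2=(-0.5953, -1.1625)
step 29: x0=(0.0853, -0.0050) x1=(0.5276, 0.0870) x2=(-0.5775, -1.1192)
step 30: x0=(0.0955, -0.0773) x1=(0.4122, 0.1412) x2=(-0.5576, -1.0727)
step 31: x0=(0.1184, -0.1417) x1=(0.2689, 0.1757) x2=(-0.5352, -1.0225)
step 32: x0=(0.1486, -0.1898) x1=(0.1077, 0.1731) x2=(-0.5096, -0.9681)
step 33: x0=(0.1750, -0.2214) x1=(-0.0500, 0.1325) x2=(-0.4803, -0.9087)

pair (0,1), distance 0.3512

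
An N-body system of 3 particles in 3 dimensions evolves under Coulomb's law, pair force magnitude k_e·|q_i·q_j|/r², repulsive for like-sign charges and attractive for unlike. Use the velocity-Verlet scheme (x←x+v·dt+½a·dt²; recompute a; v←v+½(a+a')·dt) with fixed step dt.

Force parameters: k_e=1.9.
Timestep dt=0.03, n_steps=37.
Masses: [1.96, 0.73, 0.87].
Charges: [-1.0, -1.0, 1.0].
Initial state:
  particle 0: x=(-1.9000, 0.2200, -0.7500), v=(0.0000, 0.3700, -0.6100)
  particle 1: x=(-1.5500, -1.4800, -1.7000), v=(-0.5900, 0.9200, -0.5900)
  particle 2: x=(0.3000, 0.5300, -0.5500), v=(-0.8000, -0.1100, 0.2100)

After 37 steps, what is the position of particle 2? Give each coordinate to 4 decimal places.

step 0: x0=(-1.9000, 0.2200, -0.7500) x1=(-1.5500, -1.4800, -1.7000) x2=(0.3000, 0.5300, -0.5500)
step 1: x0=(-1.8999, 0.2312, -0.7682) x1=(-1.5676, -1.4526, -1.7178) x2=(0.2757, 0.5266, -0.5438)
step 2: x0=(-1.8997, 0.2426, -0.7863) x1=(-1.5849, -1.4255, -1.7358) x2=(0.2509, 0.5230, -0.5377)
step 3: x0=(-1.8994, 0.2543, -0.8043) x1=(-1.6019, -1.3987, -1.7539) x2=(0.2256, 0.5192, -0.5317)
step 4: x0=(-1.8989, 0.2662, -0.8222) x1=(-1.6186, -1.3724, -1.7723) x2=(0.1997, 0.5152, -0.5259)
step 5: x0=(-1.8982, 0.2783, -0.8399) x1=(-1.6351, -1.3463, -1.7909) x2=(0.1732, 0.5109, -0.5202)
step 6: x0=(-1.8974, 0.2906, -0.8574) x1=(-1.6513, -1.3207, -1.8096) x2=(0.1461, 0.5065, -0.5147)
step 7: x0=(-1.8965, 0.3031, -0.8748) x1=(-1.6673, -1.2954, -1.8286) x2=(0.1185, 0.5019, -0.5094)
step 8: x0=(-1.8953, 0.3159, -0.8920) x1=(-1.6830, -1.2705, -1.8478) x2=(0.0902, 0.4971, -0.5043)
step 9: x0=(-1.8940, 0.3289, -0.9091) x1=(-1.6984, -1.2461, -1.8672) x2=(0.0613, 0.4921, -0.4994)
step 10: x0=(-1.8925, 0.3422, -0.9259) x1=(-1.7136, -1.2220, -1.8867) x2=(0.0318, 0.4869, -0.4947)
step 11: x0=(-1.8908, 0.3557, -0.9426) x1=(-1.7285, -1.1983, -1.9065) x2=(0.0016, 0.4815, -0.4903)
step 12: x0=(-1.8889, 0.3694, -0.9591) x1=(-1.7432, -1.1750, -1.9266) x2=(-0.0292, 0.4759, -0.4861)
step 13: x0=(-1.8868, 0.3834, -0.9755) x1=(-1.7577, -1.1522, -1.9468) x2=(-0.0607, 0.4702, -0.4821)
step 14: x0=(-1.8844, 0.3975, -0.9916) x1=(-1.7719, -1.1297, -1.9672) x2=(-0.0928, 0.4642, -0.4785)
step 15: x0=(-1.8819, 0.4120, -1.0075) x1=(-1.7858, -1.1077, -1.9879) x2=(-0.1257, 0.4581, -0.4751)
step 16: x0=(-1.8791, 0.4266, -1.0231) x1=(-1.7996, -1.0861, -2.0088) x2=(-0.1593, 0.4519, -0.4720)
step 17: x0=(-1.8761, 0.4415, -1.0386) x1=(-1.8131, -1.0649, -2.0299) x2=(-0.1936, 0.4454, -0.4693)
step 18: x0=(-1.8728, 0.4566, -1.0538) x1=(-1.8264, -1.0441, -2.0512) x2=(-0.2287, 0.4389, -0.4669)
step 19: x0=(-1.8693, 0.4719, -1.0688) x1=(-1.8395, -1.0238, -2.0727) x2=(-0.2645, 0.4322, -0.4649)
step 20: x0=(-1.8654, 0.4874, -1.0835) x1=(-1.8524, -1.0039, -2.0944) x2=(-0.3011, 0.4253, -0.4634)
step 21: x0=(-1.8613, 0.5032, -1.0979) x1=(-1.8651, -0.9844, -2.1163) x2=(-0.3386, 0.4183, -0.4622)
step 22: x0=(-1.8570, 0.5191, -1.1121) x1=(-1.8776, -0.9653, -2.1384) x2=(-0.3768, 0.4113, -0.4615)
step 23: x0=(-1.8523, 0.5353, -1.1260) x1=(-1.8899, -0.9467, -2.1607) x2=(-0.4159, 0.4041, -0.4612)
step 24: x0=(-1.8472, 0.5516, -1.1396) x1=(-1.9021, -0.9284, -2.1832) x2=(-0.4559, 0.3968, -0.4615)
step 25: x0=(-1.8419, 0.5682, -1.1529) x1=(-1.9140, -0.9106, -2.2059) x2=(-0.4967, 0.3895, -0.4623)
step 26: x0=(-1.8362, 0.5848, -1.1658) x1=(-1.9259, -0.8931, -2.2288) x2=(-0.5385, 0.3821, -0.4637)
step 27: x0=(-1.8301, 0.6017, -1.1785) x1=(-1.9375, -0.8761, -2.2518) x2=(-0.5812, 0.3747, -0.4657)
step 28: x0=(-1.8237, 0.6187, -1.1907) x1=(-1.9490, -0.8595, -2.2750) x2=(-0.6248, 0.3673, -0.4684)
step 29: x0=(-1.8169, 0.6358, -1.2026) x1=(-1.9604, -0.8432, -2.2984) x2=(-0.6695, 0.3600, -0.4718)
step 30: x0=(-1.8097, 0.6531, -1.2141) x1=(-1.9717, -0.8273, -2.3219) x2=(-0.7151, 0.3526, -0.4760)
step 31: x0=(-1.8021, 0.6704, -1.2252) x1=(-1.9828, -0.8118, -2.3455) x2=(-0.7617, 0.3454, -0.4809)
step 32: x0=(-1.7941, 0.6878, -1.2359) x1=(-1.9938, -0.7966, -2.3693) x2=(-0.8094, 0.3383, -0.4867)
step 33: x0=(-1.7857, 0.7053, -1.2461) x1=(-2.0047, -0.7819, -2.3931) x2=(-0.8581, 0.3314, -0.4935)
step 34: x0=(-1.7768, 0.7228, -1.2558) x1=(-2.0155, -0.7674, -2.4171) x2=(-0.9079, 0.3248, -0.5012)
step 35: x0=(-1.7675, 0.7403, -1.2650) x1=(-2.0262, -0.7533, -2.4412) x2=(-0.9589, 0.3184, -0.5101)
step 36: x0=(-1.7577, 0.7577, -1.2737) x1=(-2.0368, -0.7395, -2.4654) x2=(-1.0109, 0.3123, -0.5200)
step 37: x0=(-1.7474, 0.7751, -1.2818) x1=(-2.0474, -0.7260, -2.4896) x2=(-1.0640, 0.3068, -0.5312)

(-1.0640, 0.3068, -0.5312)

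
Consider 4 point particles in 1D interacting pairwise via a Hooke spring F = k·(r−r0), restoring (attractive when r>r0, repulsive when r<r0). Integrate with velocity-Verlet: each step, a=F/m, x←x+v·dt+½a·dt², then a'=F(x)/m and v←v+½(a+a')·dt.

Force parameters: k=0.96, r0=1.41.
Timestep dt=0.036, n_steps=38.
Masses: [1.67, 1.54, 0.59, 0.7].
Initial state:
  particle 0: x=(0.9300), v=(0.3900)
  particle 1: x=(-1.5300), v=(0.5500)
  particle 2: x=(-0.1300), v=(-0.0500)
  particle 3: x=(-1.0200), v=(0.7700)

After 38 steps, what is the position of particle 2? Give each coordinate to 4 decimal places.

step 0: x0=(0.9300) x1=(-1.5300) x2=(-0.1300) x3=(-1.0200)
step 1: x0=(0.9436) x1=(-1.5101) x2=(-0.1316) x3=(-0.9915)
step 2: x0=(0.9562) x1=(-1.4902) x2=(-0.1327) x3=(-0.9614)
step 3: x0=(0.9680) x1=(-1.4702) x2=(-0.1331) x3=(-0.9299)
step 4: x0=(0.9788) x1=(-1.4500) x2=(-0.1328) x3=(-0.8970)
step 5: x0=(0.9888) x1=(-1.4299) x2=(-0.1315) x3=(-0.8630)
step 6: x0=(0.9979) x1=(-1.4097) x2=(-0.1291) x3=(-0.8279)
step 7: x0=(1.0062) x1=(-1.3894) x2=(-0.1256) x3=(-0.7918)
step 8: x0=(1.0136) x1=(-1.3692) x2=(-0.1208) x3=(-0.7549)
step 9: x0=(1.0203) x1=(-1.3489) x2=(-0.1146) x3=(-0.7174)
step 10: x0=(1.0262) x1=(-1.3286) x2=(-0.1069) x3=(-0.6793)
step 11: x0=(1.0313) x1=(-1.3084) x2=(-0.0976) x3=(-0.6408)
step 12: x0=(1.0358) x1=(-1.2881) x2=(-0.0867) x3=(-0.6021)
step 13: x0=(1.0397) x1=(-1.2678) x2=(-0.0740) x3=(-0.5633)
step 14: x0=(1.0430) x1=(-1.2476) x2=(-0.0596) x3=(-0.5245)
step 15: x0=(1.0457) x1=(-1.2274) x2=(-0.0433) x3=(-0.4859)
step 16: x0=(1.0480) x1=(-1.2072) x2=(-0.0252) x3=(-0.4477)
step 17: x0=(1.0498) x1=(-1.1871) x2=(-0.0053) x3=(-0.4098)
step 18: x0=(1.0512) x1=(-1.1670) x2=(0.0165) x3=(-0.3726)
step 19: x0=(1.0522) x1=(-1.1469) x2=(0.0401) x3=(-0.3360)
step 20: x0=(1.0530) x1=(-1.1268) x2=(0.0655) x3=(-0.3003)
step 21: x0=(1.0536) x1=(-1.1067) x2=(0.0927) x3=(-0.2654)
step 22: x0=(1.0540) x1=(-1.0867) x2=(0.1217) x3=(-0.2316)
step 23: x0=(1.0544) x1=(-1.0667) x2=(0.1522) x3=(-0.1989)
step 24: x0=(1.0547) x1=(-1.0467) x2=(0.1844) x3=(-0.1674)
step 25: x0=(1.0550) x1=(-1.0268) x2=(0.2180) x3=(-0.1372)
step 26: x0=(1.0554) x1=(-1.0068) x2=(0.2529) x3=(-0.1083)
step 27: x0=(1.0560) x1=(-0.9868) x2=(0.2892) x3=(-0.0808)
step 28: x0=(1.0567) x1=(-0.9669) x2=(0.3265) x3=(-0.0547)
step 29: x0=(1.0578) x1=(-0.9470) x2=(0.3648) x3=(-0.0301)
step 30: x0=(1.0592) x1=(-0.9270) x2=(0.4040) x3=(-0.0070)
step 31: x0=(1.0609) x1=(-0.9070) x2=(0.4438) x3=(0.0145)
step 32: x0=(1.0631) x1=(-0.8871) x2=(0.4842) x3=(0.0346)
step 33: x0=(1.0658) x1=(-0.8671) x2=(0.5249) x3=(0.0531)
step 34: x0=(1.0691) x1=(-0.8471) x2=(0.5658) x3=(0.0702)
step 35: x0=(1.0730) x1=(-0.8271) x2=(0.6067) x3=(0.0857)
step 36: x0=(1.0775) x1=(-0.8071) x2=(0.6474) x3=(0.0998)
step 37: x0=(1.0827) x1=(-0.7871) x2=(0.6878) x3=(0.1125)
step 38: x0=(1.0887) x1=(-0.7671) x2=(0.7277) x3=(0.1238)

(0.7277)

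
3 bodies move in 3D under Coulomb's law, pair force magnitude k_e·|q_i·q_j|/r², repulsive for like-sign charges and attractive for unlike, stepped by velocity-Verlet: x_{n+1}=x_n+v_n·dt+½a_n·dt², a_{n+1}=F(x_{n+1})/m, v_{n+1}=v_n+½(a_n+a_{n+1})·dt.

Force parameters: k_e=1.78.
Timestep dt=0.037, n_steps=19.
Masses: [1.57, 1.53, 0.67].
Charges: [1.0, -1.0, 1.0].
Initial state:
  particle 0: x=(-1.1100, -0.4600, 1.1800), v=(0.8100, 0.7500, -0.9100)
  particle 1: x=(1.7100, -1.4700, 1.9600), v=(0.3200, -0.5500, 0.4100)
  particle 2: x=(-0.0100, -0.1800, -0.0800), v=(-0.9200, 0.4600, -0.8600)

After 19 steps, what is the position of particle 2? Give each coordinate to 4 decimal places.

(-0.4917, 0.1585, -0.8913)

step 0: x0=(-1.1100, -0.4600, 1.1800) x1=(1.7100, -1.4700, 1.9600) x2=(-0.0100, -0.1800, -0.0800)
step 1: x0=(-1.0801, -0.4323, 1.1466) x1=(1.7217, -1.4903, 1.9751) x2=(-0.0435, -0.1630, -0.1121)
step 2: x0=(-1.0505, -0.4048, 1.1136) x1=(1.7332, -1.5104, 1.9900) x2=(-0.0760, -0.1459, -0.1450)
step 3: x0=(-1.0210, -0.3774, 1.0811) x1=(1.7444, -1.5305, 2.0048) x2=(-0.1073, -0.1287, -0.1788)
step 4: x0=(-0.9918, -0.3502, 1.0492) x1=(1.7554, -1.5504, 2.0194) x2=(-0.1377, -0.1115, -0.2134)
step 5: x0=(-0.9628, -0.3231, 1.0179) x1=(1.7661, -1.5701, 2.0338) x2=(-0.1669, -0.0942, -0.2491)
step 6: x0=(-0.9341, -0.2962, 0.9871) x1=(1.7767, -1.5898, 2.0482) x2=(-0.1952, -0.0768, -0.2859)
step 7: x0=(-0.9055, -0.2695, 0.9571) x1=(1.7870, -1.6093, 2.0623) x2=(-0.2225, -0.0593, -0.3238)
step 8: x0=(-0.8772, -0.2429, 0.9277) x1=(1.7971, -1.6287, 2.0763) x2=(-0.2488, -0.0417, -0.3630)
step 9: x0=(-0.8490, -0.2165, 0.8990) x1=(1.8071, -1.6479, 2.0902) x2=(-0.2742, -0.0240, -0.4036)
step 10: x0=(-0.8211, -0.1903, 0.8711) x1=(1.8168, -1.6671, 2.1040) x2=(-0.2987, -0.0062, -0.4456)
step 11: x0=(-0.7933, -0.1642, 0.8439) x1=(1.8263, -1.6861, 2.1176) x2=(-0.3224, 0.0118, -0.4891)
step 12: x0=(-0.7656, -0.1383, 0.8175) x1=(1.8357, -1.7050, 2.1310) x2=(-0.3454, 0.0298, -0.5340)
step 13: x0=(-0.7380, -0.1126, 0.7918) x1=(1.8449, -1.7238, 2.1444) x2=(-0.3677, 0.0480, -0.5805)
step 14: x0=(-0.7106, -0.0870, 0.7670) x1=(1.8539, -1.7425, 2.1576) x2=(-0.3894, 0.0662, -0.6285)
step 15: x0=(-0.6832, -0.0615, 0.7429) x1=(1.8627, -1.7611, 2.1707) x2=(-0.4106, 0.0845, -0.6781)
step 16: x0=(-0.6558, -0.0362, 0.7196) x1=(1.8714, -1.7795, 2.1836) x2=(-0.4314, 0.1029, -0.7291)
step 17: x0=(-0.6284, -0.0110, 0.6971) x1=(1.8800, -1.7979, 2.1965) x2=(-0.4518, 0.1214, -0.7817)
step 18: x0=(-0.6011, 0.0140, 0.6753) x1=(1.8884, -1.8161, 2.2092) x2=(-0.4719, 0.1399, -0.8358)
step 19: x0=(-0.5737, 0.0389, 0.6543) x1=(1.8966, -1.8342, 2.2218) x2=(-0.4917, 0.1585, -0.8913)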